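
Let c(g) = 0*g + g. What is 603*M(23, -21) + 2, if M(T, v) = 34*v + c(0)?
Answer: -430540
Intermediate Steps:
c(g) = g (c(g) = 0 + g = g)
M(T, v) = 34*v (M(T, v) = 34*v + 0 = 34*v)
603*M(23, -21) + 2 = 603*(34*(-21)) + 2 = 603*(-714) + 2 = -430542 + 2 = -430540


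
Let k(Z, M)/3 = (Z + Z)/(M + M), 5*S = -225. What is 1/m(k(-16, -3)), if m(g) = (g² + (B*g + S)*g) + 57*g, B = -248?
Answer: -1/63040 ≈ -1.5863e-5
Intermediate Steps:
S = -45 (S = (⅕)*(-225) = -45)
k(Z, M) = 3*Z/M (k(Z, M) = 3*((Z + Z)/(M + M)) = 3*((2*Z)/((2*M))) = 3*((2*Z)*(1/(2*M))) = 3*(Z/M) = 3*Z/M)
m(g) = g² + 57*g + g*(-45 - 248*g) (m(g) = (g² + (-248*g - 45)*g) + 57*g = (g² + (-45 - 248*g)*g) + 57*g = (g² + g*(-45 - 248*g)) + 57*g = g² + 57*g + g*(-45 - 248*g))
1/m(k(-16, -3)) = 1/((3*(-16)/(-3))*(12 - 741*(-16)/(-3))) = 1/((3*(-16)*(-⅓))*(12 - 741*(-16)*(-1)/3)) = 1/(16*(12 - 247*16)) = 1/(16*(12 - 3952)) = 1/(16*(-3940)) = 1/(-63040) = -1/63040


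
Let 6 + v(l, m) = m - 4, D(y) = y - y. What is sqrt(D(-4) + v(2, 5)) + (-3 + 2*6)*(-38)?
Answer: -342 + I*sqrt(5) ≈ -342.0 + 2.2361*I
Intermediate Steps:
D(y) = 0
v(l, m) = -10 + m (v(l, m) = -6 + (m - 4) = -6 + (-4 + m) = -10 + m)
sqrt(D(-4) + v(2, 5)) + (-3 + 2*6)*(-38) = sqrt(0 + (-10 + 5)) + (-3 + 2*6)*(-38) = sqrt(0 - 5) + (-3 + 12)*(-38) = sqrt(-5) + 9*(-38) = I*sqrt(5) - 342 = -342 + I*sqrt(5)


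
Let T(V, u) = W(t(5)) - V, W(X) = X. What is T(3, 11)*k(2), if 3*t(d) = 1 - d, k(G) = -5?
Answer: 65/3 ≈ 21.667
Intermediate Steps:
t(d) = ⅓ - d/3 (t(d) = (1 - d)/3 = ⅓ - d/3)
T(V, u) = -4/3 - V (T(V, u) = (⅓ - ⅓*5) - V = (⅓ - 5/3) - V = -4/3 - V)
T(3, 11)*k(2) = (-4/3 - 1*3)*(-5) = (-4/3 - 3)*(-5) = -13/3*(-5) = 65/3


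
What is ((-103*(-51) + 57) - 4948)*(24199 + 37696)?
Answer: 22405990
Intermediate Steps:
((-103*(-51) + 57) - 4948)*(24199 + 37696) = ((5253 + 57) - 4948)*61895 = (5310 - 4948)*61895 = 362*61895 = 22405990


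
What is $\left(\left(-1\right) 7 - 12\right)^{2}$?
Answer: $361$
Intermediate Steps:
$\left(\left(-1\right) 7 - 12\right)^{2} = \left(-7 - 12\right)^{2} = \left(-19\right)^{2} = 361$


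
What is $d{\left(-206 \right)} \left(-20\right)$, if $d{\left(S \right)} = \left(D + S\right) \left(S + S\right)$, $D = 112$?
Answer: $-774560$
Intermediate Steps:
$d{\left(S \right)} = 2 S \left(112 + S\right)$ ($d{\left(S \right)} = \left(112 + S\right) \left(S + S\right) = \left(112 + S\right) 2 S = 2 S \left(112 + S\right)$)
$d{\left(-206 \right)} \left(-20\right) = 2 \left(-206\right) \left(112 - 206\right) \left(-20\right) = 2 \left(-206\right) \left(-94\right) \left(-20\right) = 38728 \left(-20\right) = -774560$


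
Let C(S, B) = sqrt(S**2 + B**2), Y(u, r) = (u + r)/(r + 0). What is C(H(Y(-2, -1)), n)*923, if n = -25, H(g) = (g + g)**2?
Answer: 923*sqrt(1921) ≈ 40454.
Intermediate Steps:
Y(u, r) = (r + u)/r
H(g) = 4*g**2 (H(g) = (2*g)**2 = 4*g**2)
C(S, B) = sqrt(B**2 + S**2)
C(H(Y(-2, -1)), n)*923 = sqrt((-25)**2 + (4*((-1 - 2)/(-1))**2)**2)*923 = sqrt(625 + (4*(-1*(-3))**2)**2)*923 = sqrt(625 + (4*3**2)**2)*923 = sqrt(625 + (4*9)**2)*923 = sqrt(625 + 36**2)*923 = sqrt(625 + 1296)*923 = sqrt(1921)*923 = 923*sqrt(1921)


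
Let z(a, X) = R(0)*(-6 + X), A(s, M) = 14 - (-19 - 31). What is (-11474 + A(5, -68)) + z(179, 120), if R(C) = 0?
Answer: -11410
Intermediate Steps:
A(s, M) = 64 (A(s, M) = 14 - 1*(-50) = 14 + 50 = 64)
z(a, X) = 0 (z(a, X) = 0*(-6 + X) = 0)
(-11474 + A(5, -68)) + z(179, 120) = (-11474 + 64) + 0 = -11410 + 0 = -11410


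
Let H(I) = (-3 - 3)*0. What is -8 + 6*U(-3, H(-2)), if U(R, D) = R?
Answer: -26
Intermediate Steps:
H(I) = 0 (H(I) = -6*0 = 0)
-8 + 6*U(-3, H(-2)) = -8 + 6*(-3) = -8 - 18 = -26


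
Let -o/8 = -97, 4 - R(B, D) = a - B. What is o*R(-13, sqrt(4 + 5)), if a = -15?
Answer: 4656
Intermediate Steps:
R(B, D) = 19 + B (R(B, D) = 4 - (-15 - B) = 4 + (15 + B) = 19 + B)
o = 776 (o = -8*(-97) = 776)
o*R(-13, sqrt(4 + 5)) = 776*(19 - 13) = 776*6 = 4656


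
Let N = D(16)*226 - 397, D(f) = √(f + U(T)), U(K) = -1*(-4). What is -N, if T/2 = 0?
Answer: 397 - 452*√5 ≈ -613.70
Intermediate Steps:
T = 0 (T = 2*0 = 0)
U(K) = 4
D(f) = √(4 + f) (D(f) = √(f + 4) = √(4 + f))
N = -397 + 452*√5 (N = √(4 + 16)*226 - 397 = √20*226 - 397 = (2*√5)*226 - 397 = 452*√5 - 397 = -397 + 452*√5 ≈ 613.70)
-N = -(-397 + 452*√5) = 397 - 452*√5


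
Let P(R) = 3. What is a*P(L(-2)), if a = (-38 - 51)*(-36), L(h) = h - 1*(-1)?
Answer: 9612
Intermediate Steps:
L(h) = 1 + h (L(h) = h + 1 = 1 + h)
a = 3204 (a = -89*(-36) = 3204)
a*P(L(-2)) = 3204*3 = 9612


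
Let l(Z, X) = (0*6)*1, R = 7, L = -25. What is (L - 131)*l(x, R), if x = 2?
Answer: 0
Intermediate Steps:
l(Z, X) = 0 (l(Z, X) = 0*1 = 0)
(L - 131)*l(x, R) = (-25 - 131)*0 = -156*0 = 0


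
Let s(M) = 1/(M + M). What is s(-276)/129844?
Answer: -1/71673888 ≈ -1.3952e-8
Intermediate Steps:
s(M) = 1/(2*M)
s(-276)/129844 = ((½)/(-276))/129844 = ((½)*(-1/276))*(1/129844) = -1/552*1/129844 = -1/71673888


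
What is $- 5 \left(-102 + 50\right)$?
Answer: $260$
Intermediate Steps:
$- 5 \left(-102 + 50\right) = \left(-5\right) \left(-52\right) = 260$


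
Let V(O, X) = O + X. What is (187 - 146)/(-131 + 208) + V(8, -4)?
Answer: 349/77 ≈ 4.5325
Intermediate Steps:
(187 - 146)/(-131 + 208) + V(8, -4) = (187 - 146)/(-131 + 208) + (8 - 4) = 41/77 + 4 = 349/77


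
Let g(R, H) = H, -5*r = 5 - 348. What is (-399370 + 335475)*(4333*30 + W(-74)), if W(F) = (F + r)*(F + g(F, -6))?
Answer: -8333313690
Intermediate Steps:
r = 343/5 (r = -(5 - 348)/5 = -⅕*(-343) = 343/5 ≈ 68.600)
W(F) = (-6 + F)*(343/5 + F) (W(F) = (F + 343/5)*(F - 6) = (343/5 + F)*(-6 + F) = (-6 + F)*(343/5 + F))
(-399370 + 335475)*(4333*30 + W(-74)) = (-399370 + 335475)*(4333*30 + (-2058/5 + (-74)² + (313/5)*(-74))) = -63895*(129990 + (-2058/5 + 5476 - 23162/5)) = -63895*(129990 + 432) = -63895*130422 = -8333313690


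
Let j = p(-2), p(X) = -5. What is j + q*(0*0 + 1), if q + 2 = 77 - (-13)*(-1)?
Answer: 57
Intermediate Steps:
q = 62 (q = -2 + (77 - (-13)*(-1)) = -2 + (77 - 1*13) = -2 + (77 - 13) = -2 + 64 = 62)
j = -5
j + q*(0*0 + 1) = -5 + 62*(0*0 + 1) = -5 + 62*(0 + 1) = -5 + 62*1 = -5 + 62 = 57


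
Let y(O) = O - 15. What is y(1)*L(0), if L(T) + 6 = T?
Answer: 84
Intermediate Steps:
y(O) = -15 + O
L(T) = -6 + T
y(1)*L(0) = (-15 + 1)*(-6 + 0) = -14*(-6) = 84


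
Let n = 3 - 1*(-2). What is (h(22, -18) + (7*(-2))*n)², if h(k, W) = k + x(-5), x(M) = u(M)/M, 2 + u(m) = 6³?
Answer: 206116/25 ≈ 8244.6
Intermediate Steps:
u(m) = 214 (u(m) = -2 + 6³ = -2 + 216 = 214)
n = 5 (n = 3 + 2 = 5)
x(M) = 214/M
h(k, W) = -214/5 + k (h(k, W) = k + 214/(-5) = k + 214*(-⅕) = k - 214/5 = -214/5 + k)
(h(22, -18) + (7*(-2))*n)² = ((-214/5 + 22) + (7*(-2))*5)² = (-104/5 - 14*5)² = (-104/5 - 70)² = (-454/5)² = 206116/25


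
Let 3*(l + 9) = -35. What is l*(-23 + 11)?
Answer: 248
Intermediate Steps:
l = -62/3 (l = -9 + (1/3)*(-35) = -9 - 35/3 = -62/3 ≈ -20.667)
l*(-23 + 11) = -62*(-23 + 11)/3 = -62/3*(-12) = 248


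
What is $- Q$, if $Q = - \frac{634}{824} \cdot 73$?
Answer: $\frac{23141}{412} \approx 56.167$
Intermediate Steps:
$Q = - \frac{23141}{412}$ ($Q = \left(-634\right) \frac{1}{824} \cdot 73 = \left(- \frac{317}{412}\right) 73 = - \frac{23141}{412} \approx -56.167$)
$- Q = \left(-1\right) \left(- \frac{23141}{412}\right) = \frac{23141}{412}$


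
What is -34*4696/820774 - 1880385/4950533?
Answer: -1166896509451/2031634386271 ≈ -0.57436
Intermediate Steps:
-34*4696/820774 - 1880385/4950533 = -159664*1/820774 - 1880385*1/4950533 = -79832/410387 - 1880385/4950533 = -1166896509451/2031634386271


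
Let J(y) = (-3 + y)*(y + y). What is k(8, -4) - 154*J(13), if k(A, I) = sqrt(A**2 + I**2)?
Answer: -40040 + 4*sqrt(5) ≈ -40031.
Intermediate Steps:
J(y) = 2*y*(-3 + y) (J(y) = (-3 + y)*(2*y) = 2*y*(-3 + y))
k(8, -4) - 154*J(13) = sqrt(8**2 + (-4)**2) - 308*13*(-3 + 13) = sqrt(64 + 16) - 308*13*10 = sqrt(80) - 154*260 = 4*sqrt(5) - 40040 = -40040 + 4*sqrt(5)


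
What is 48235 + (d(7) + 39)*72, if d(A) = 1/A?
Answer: 357373/7 ≈ 51053.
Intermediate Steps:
48235 + (d(7) + 39)*72 = 48235 + (1/7 + 39)*72 = 48235 + (274/7)*72 = 48235 + 19728/7 = 357373/7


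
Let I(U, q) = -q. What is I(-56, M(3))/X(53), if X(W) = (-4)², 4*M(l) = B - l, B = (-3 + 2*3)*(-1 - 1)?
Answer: 9/64 ≈ 0.14063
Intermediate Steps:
B = -6 (B = (-3 + 6)*(-2) = 3*(-2) = -6)
M(l) = -3/2 - l/4 (M(l) = (-6 - l)/4 = -3/2 - l/4)
X(W) = 16
I(-56, M(3))/X(53) = -(-3/2 - ¼*3)/16 = -(-3/2 - ¾)*(1/16) = -1*(-9/4)*(1/16) = (9/4)*(1/16) = 9/64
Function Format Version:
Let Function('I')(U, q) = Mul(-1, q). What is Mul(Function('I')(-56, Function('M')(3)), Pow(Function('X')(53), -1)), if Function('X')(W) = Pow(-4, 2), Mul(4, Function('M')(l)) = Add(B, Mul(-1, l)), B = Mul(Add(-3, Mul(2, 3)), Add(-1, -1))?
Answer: Rational(9, 64) ≈ 0.14063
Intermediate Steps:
B = -6 (B = Mul(Add(-3, 6), -2) = Mul(3, -2) = -6)
Function('M')(l) = Add(Rational(-3, 2), Mul(Rational(-1, 4), l)) (Function('M')(l) = Mul(Rational(1, 4), Add(-6, Mul(-1, l))) = Add(Rational(-3, 2), Mul(Rational(-1, 4), l)))
Function('X')(W) = 16
Mul(Function('I')(-56, Function('M')(3)), Pow(Function('X')(53), -1)) = Mul(Mul(-1, Add(Rational(-3, 2), Mul(Rational(-1, 4), 3))), Pow(16, -1)) = Mul(Mul(-1, Add(Rational(-3, 2), Rational(-3, 4))), Rational(1, 16)) = Mul(Mul(-1, Rational(-9, 4)), Rational(1, 16)) = Mul(Rational(9, 4), Rational(1, 16)) = Rational(9, 64)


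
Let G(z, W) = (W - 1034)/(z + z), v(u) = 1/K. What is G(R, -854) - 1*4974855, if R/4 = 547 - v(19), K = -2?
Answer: -5447466697/1095 ≈ -4.9749e+6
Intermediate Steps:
v(u) = -½ (v(u) = 1/(-2) = -½)
R = 2190 (R = 4*(547 - 1*(-½)) = 4*(547 + ½) = 4*(1095/2) = 2190)
G(z, W) = (-1034 + W)/(2*z) (G(z, W) = (-1034 + W)/((2*z)) = (-1034 + W)*(1/(2*z)) = (-1034 + W)/(2*z))
G(R, -854) - 1*4974855 = (½)*(-1034 - 854)/2190 - 1*4974855 = (½)*(1/2190)*(-1888) - 4974855 = -472/1095 - 4974855 = -5447466697/1095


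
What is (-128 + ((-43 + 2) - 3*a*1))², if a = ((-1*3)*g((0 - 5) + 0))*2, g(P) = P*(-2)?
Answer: 121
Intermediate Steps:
g(P) = -2*P
a = -60 (a = ((-1*3)*(-2*((0 - 5) + 0)))*2 = -(-6)*(-5 + 0)*2 = -(-6)*(-5)*2 = -3*10*2 = -30*2 = -60)
(-128 + ((-43 + 2) - 3*a*1))² = (-128 + ((-43 + 2) - 3*(-60)*1))² = (-128 + (-41 + 180*1))² = (-128 + (-41 + 180))² = (-128 + 139)² = 11² = 121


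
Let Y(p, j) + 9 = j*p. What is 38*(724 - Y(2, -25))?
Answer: 29754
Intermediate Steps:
Y(p, j) = -9 + j*p
38*(724 - Y(2, -25)) = 38*(724 - (-9 - 25*2)) = 38*(724 - (-9 - 50)) = 38*(724 - 1*(-59)) = 38*(724 + 59) = 38*783 = 29754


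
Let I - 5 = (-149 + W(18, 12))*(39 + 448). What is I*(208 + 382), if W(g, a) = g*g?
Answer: 50285700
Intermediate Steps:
W(g, a) = g²
I = 85230 (I = 5 + (-149 + 18²)*(39 + 448) = 5 + (-149 + 324)*487 = 5 + 175*487 = 5 + 85225 = 85230)
I*(208 + 382) = 85230*(208 + 382) = 85230*590 = 50285700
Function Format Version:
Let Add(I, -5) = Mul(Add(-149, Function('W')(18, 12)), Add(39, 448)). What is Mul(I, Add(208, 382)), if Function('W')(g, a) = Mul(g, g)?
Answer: 50285700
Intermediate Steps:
Function('W')(g, a) = Pow(g, 2)
I = 85230 (I = Add(5, Mul(Add(-149, Pow(18, 2)), Add(39, 448))) = Add(5, Mul(Add(-149, 324), 487)) = Add(5, Mul(175, 487)) = Add(5, 85225) = 85230)
Mul(I, Add(208, 382)) = Mul(85230, Add(208, 382)) = Mul(85230, 590) = 50285700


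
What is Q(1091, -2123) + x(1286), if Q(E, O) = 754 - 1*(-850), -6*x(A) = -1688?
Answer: 5656/3 ≈ 1885.3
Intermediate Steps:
x(A) = 844/3 (x(A) = -⅙*(-1688) = 844/3)
Q(E, O) = 1604 (Q(E, O) = 754 + 850 = 1604)
Q(1091, -2123) + x(1286) = 1604 + 844/3 = 5656/3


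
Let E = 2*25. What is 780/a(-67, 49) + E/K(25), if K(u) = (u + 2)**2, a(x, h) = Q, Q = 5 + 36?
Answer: 570670/29889 ≈ 19.093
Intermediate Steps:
Q = 41
a(x, h) = 41
K(u) = (2 + u)**2
E = 50
780/a(-67, 49) + E/K(25) = 780/41 + 50/((2 + 25)**2) = 780*(1/41) + 50/(27**2) = 780/41 + 50/729 = 570670/29889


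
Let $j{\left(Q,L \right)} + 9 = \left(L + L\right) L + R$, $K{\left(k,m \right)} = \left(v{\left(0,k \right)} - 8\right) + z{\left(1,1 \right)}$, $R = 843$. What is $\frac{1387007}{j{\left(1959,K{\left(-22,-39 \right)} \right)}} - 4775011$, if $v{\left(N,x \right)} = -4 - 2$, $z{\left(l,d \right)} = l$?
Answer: $- \frac{5594925885}{1172} \approx -4.7738 \cdot 10^{6}$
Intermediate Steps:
$v{\left(N,x \right)} = -6$
$K{\left(k,m \right)} = -13$ ($K{\left(k,m \right)} = \left(-6 - 8\right) + 1 = -14 + 1 = -13$)
$j{\left(Q,L \right)} = 834 + 2 L^{2}$ ($j{\left(Q,L \right)} = -9 + \left(\left(L + L\right) L + 843\right) = -9 + \left(2 L L + 843\right) = -9 + \left(2 L^{2} + 843\right) = -9 + \left(843 + 2 L^{2}\right) = 834 + 2 L^{2}$)
$\frac{1387007}{j{\left(1959,K{\left(-22,-39 \right)} \right)}} - 4775011 = \frac{1387007}{834 + 2 \left(-13\right)^{2}} - 4775011 = \frac{1387007}{834 + 2 \cdot 169} - 4775011 = \frac{1387007}{834 + 338} - 4775011 = \frac{1387007}{1172} - 4775011 = - \frac{5594925885}{1172}$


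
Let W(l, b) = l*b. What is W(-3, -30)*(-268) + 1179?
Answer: -22941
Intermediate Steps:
W(l, b) = b*l
W(-3, -30)*(-268) + 1179 = -30*(-3)*(-268) + 1179 = 90*(-268) + 1179 = -24120 + 1179 = -22941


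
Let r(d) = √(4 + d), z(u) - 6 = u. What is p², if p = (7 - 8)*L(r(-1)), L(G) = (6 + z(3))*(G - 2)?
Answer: 1575 - 900*√3 ≈ 16.154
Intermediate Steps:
z(u) = 6 + u
L(G) = -30 + 15*G (L(G) = (6 + (6 + 3))*(G - 2) = (6 + 9)*(-2 + G) = 15*(-2 + G) = -30 + 15*G)
p = 30 - 15*√3 (p = (7 - 8)*(-30 + 15*√(4 - 1)) = -(-30 + 15*√3) = 30 - 15*√3 ≈ 4.0192)
p² = (30 - 15*√3)²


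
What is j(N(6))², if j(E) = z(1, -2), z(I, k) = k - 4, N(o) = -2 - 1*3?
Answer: 36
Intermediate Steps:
N(o) = -5 (N(o) = -2 - 3 = -5)
z(I, k) = -4 + k
j(E) = -6 (j(E) = -4 - 2 = -6)
j(N(6))² = (-6)² = 36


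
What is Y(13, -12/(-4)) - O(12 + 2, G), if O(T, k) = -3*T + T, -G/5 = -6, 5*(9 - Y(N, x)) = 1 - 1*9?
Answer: 193/5 ≈ 38.600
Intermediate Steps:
Y(N, x) = 53/5 (Y(N, x) = 9 - (1 - 1*9)/5 = 9 - (1 - 9)/5 = 9 - ⅕*(-8) = 9 + 8/5 = 53/5)
G = 30 (G = -5*(-6) = 30)
O(T, k) = -2*T
Y(13, -12/(-4)) - O(12 + 2, G) = 53/5 - (-2)*(12 + 2) = 53/5 - (-2)*14 = 53/5 - 1*(-28) = 53/5 + 28 = 193/5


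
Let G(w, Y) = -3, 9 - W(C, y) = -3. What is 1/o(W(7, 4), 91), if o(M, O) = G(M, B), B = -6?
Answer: -⅓ ≈ -0.33333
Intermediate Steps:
W(C, y) = 12 (W(C, y) = 9 - 1*(-3) = 9 + 3 = 12)
o(M, O) = -3
1/o(W(7, 4), 91) = 1/(-3) = -⅓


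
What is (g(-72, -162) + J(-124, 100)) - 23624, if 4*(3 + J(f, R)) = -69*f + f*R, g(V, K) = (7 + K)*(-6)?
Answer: -23658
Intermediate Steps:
g(V, K) = -42 - 6*K
J(f, R) = -3 - 69*f/4 + R*f/4 (J(f, R) = -3 + (-69*f + f*R)/4 = -3 + (-69*f + R*f)/4 = -3 + (-69*f/4 + R*f/4) = -3 - 69*f/4 + R*f/4)
(g(-72, -162) + J(-124, 100)) - 23624 = ((-42 - 6*(-162)) + (-3 - 69/4*(-124) + (¼)*100*(-124))) - 23624 = ((-42 + 972) + (-3 + 2139 - 3100)) - 23624 = (930 - 964) - 23624 = -34 - 23624 = -23658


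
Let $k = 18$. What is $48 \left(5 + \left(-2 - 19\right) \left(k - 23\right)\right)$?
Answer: $5280$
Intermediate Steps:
$48 \left(5 + \left(-2 - 19\right) \left(k - 23\right)\right) = 48 \left(5 + \left(-2 - 19\right) \left(18 - 23\right)\right) = 48 \left(5 - -105\right) = 48 \left(5 + 105\right) = 48 \cdot 110 = 5280$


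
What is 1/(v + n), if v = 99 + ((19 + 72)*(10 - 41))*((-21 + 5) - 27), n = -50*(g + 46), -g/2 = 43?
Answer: 1/123402 ≈ 8.1036e-6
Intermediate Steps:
g = -86 (g = -2*43 = -86)
n = 2000 (n = -50*(-86 + 46) = -50*(-40) = 2000)
v = 121402 (v = 99 + (91*(-31))*(-16 - 27) = 99 - 2821*(-43) = 99 + 121303 = 121402)
1/(v + n) = 1/(121402 + 2000) = 1/123402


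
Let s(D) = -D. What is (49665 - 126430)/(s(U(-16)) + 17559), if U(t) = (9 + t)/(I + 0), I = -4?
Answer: -307060/70229 ≈ -4.3723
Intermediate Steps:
U(t) = -9/4 - t/4 (U(t) = (9 + t)/(-4 + 0) = (9 + t)/(-4) = (9 + t)*(-¼) = -9/4 - t/4)
(49665 - 126430)/(s(U(-16)) + 17559) = (49665 - 126430)/(-(-9/4 - ¼*(-16)) + 17559) = -76765/(-(-9/4 + 4) + 17559) = -76765/(-1*7/4 + 17559) = -76765/(-7/4 + 17559) = -76765/70229/4 = -76765*4/70229 = -307060/70229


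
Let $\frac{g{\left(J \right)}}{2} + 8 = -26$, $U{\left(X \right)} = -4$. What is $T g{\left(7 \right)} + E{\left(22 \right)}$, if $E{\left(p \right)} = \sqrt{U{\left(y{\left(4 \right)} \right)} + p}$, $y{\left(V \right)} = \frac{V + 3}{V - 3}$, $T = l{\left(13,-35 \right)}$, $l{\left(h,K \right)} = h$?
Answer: $-884 + 3 \sqrt{2} \approx -879.76$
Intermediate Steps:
$T = 13$
$y{\left(V \right)} = \frac{3 + V}{-3 + V}$
$g{\left(J \right)} = -68$ ($g{\left(J \right)} = -16 + 2 \left(-26\right) = -16 - 52 = -68$)
$E{\left(p \right)} = \sqrt{-4 + p}$
$T g{\left(7 \right)} + E{\left(22 \right)} = 13 \left(-68\right) + \sqrt{-4 + 22} = -884 + \sqrt{18} = -884 + 3 \sqrt{2}$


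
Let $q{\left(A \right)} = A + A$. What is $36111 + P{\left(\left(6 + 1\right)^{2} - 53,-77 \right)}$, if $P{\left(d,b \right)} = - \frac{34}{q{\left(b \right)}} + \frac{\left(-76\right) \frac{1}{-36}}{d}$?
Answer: $\frac{100098841}{2772} \approx 36111.0$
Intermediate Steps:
$q{\left(A \right)} = 2 A$
$P{\left(d,b \right)} = - \frac{17}{b} + \frac{19}{9 d}$ ($P{\left(d,b \right)} = - \frac{34}{2 b} + \frac{\left(-76\right) \frac{1}{-36}}{d} = - 34 \frac{1}{2 b} + \frac{\left(-76\right) \left(- \frac{1}{36}\right)}{d} = - \frac{17}{b} + \frac{19}{9 d}$)
$36111 + P{\left(\left(6 + 1\right)^{2} - 53,-77 \right)} = 36111 + \left(- \frac{17}{-77} + \frac{19}{9 \left(\left(6 + 1\right)^{2} - 53\right)}\right) = 36111 + \left(\left(-17\right) \left(- \frac{1}{77}\right) + \frac{19}{9 \left(7^{2} - 53\right)}\right) = 36111 + \left(\frac{17}{77} + \frac{19}{9 \left(49 - 53\right)}\right) = 36111 + \left(\frac{17}{77} + \frac{19}{9 \left(-4\right)}\right) = 36111 + \left(\frac{17}{77} + \frac{19}{9} \left(- \frac{1}{4}\right)\right) = 36111 + \left(\frac{17}{77} - \frac{19}{36}\right) = 36111 - \frac{851}{2772} = \frac{100098841}{2772}$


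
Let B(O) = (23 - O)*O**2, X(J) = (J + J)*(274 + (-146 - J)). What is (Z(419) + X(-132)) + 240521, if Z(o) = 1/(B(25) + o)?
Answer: 142833110/831 ≈ 1.7188e+5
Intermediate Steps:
X(J) = 2*J*(128 - J) (X(J) = (2*J)*(128 - J) = 2*J*(128 - J))
B(O) = O**2*(23 - O)
Z(o) = 1/(-1250 + o) (Z(o) = 1/(25**2*(23 - 1*25) + o) = 1/(625*(23 - 25) + o) = 1/(625*(-2) + o) = 1/(-1250 + o))
(Z(419) + X(-132)) + 240521 = (1/(-1250 + 419) + 2*(-132)*(128 - 1*(-132))) + 240521 = (1/(-831) + 2*(-132)*(128 + 132)) + 240521 = (-1/831 + 2*(-132)*260) + 240521 = (-1/831 - 68640) + 240521 = -57039841/831 + 240521 = 142833110/831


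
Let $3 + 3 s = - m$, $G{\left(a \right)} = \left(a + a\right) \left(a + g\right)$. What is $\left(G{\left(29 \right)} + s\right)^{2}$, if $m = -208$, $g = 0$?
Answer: $\frac{27573001}{9} \approx 3.0637 \cdot 10^{6}$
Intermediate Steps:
$G{\left(a \right)} = 2 a^{2}$ ($G{\left(a \right)} = \left(a + a\right) \left(a + 0\right) = 2 a a = 2 a^{2}$)
$s = \frac{205}{3}$ ($s = -1 + \frac{\left(-1\right) \left(-208\right)}{3} = -1 + \frac{1}{3} \cdot 208 = -1 + \frac{208}{3} = \frac{205}{3} \approx 68.333$)
$\left(G{\left(29 \right)} + s\right)^{2} = \left(2 \cdot 29^{2} + \frac{205}{3}\right)^{2} = \left(2 \cdot 841 + \frac{205}{3}\right)^{2} = \left(1682 + \frac{205}{3}\right)^{2} = \left(\frac{5251}{3}\right)^{2} = \frac{27573001}{9}$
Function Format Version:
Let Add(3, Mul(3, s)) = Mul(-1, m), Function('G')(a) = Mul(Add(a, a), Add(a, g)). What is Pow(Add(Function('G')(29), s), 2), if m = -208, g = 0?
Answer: Rational(27573001, 9) ≈ 3.0637e+6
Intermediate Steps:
Function('G')(a) = Mul(2, Pow(a, 2)) (Function('G')(a) = Mul(Add(a, a), Add(a, 0)) = Mul(Mul(2, a), a) = Mul(2, Pow(a, 2)))
s = Rational(205, 3) (s = Add(-1, Mul(Rational(1, 3), Mul(-1, -208))) = Add(-1, Mul(Rational(1, 3), 208)) = Add(-1, Rational(208, 3)) = Rational(205, 3) ≈ 68.333)
Pow(Add(Function('G')(29), s), 2) = Pow(Add(Mul(2, Pow(29, 2)), Rational(205, 3)), 2) = Pow(Add(Mul(2, 841), Rational(205, 3)), 2) = Pow(Add(1682, Rational(205, 3)), 2) = Pow(Rational(5251, 3), 2) = Rational(27573001, 9)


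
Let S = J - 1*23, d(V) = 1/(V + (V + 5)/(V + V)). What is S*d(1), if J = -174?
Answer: -197/4 ≈ -49.250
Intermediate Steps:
d(V) = 1/(V + (5 + V)/(2*V)) (d(V) = 1/(V + (5 + V)/((2*V))) = 1/(V + (5 + V)*(1/(2*V))) = 1/(V + (5 + V)/(2*V)))
S = -197 (S = -174 - 1*23 = -174 - 23 = -197)
S*d(1) = -394/(5 + 1 + 2*1²) = -394/(5 + 1 + 2*1) = -394/(5 + 1 + 2) = -394/8 = -197*¼ = -197/4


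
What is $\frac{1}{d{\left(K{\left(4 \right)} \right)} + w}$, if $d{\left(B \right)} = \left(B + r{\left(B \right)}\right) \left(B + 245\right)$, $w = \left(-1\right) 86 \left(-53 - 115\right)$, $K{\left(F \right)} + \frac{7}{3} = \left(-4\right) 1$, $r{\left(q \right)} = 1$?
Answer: $\frac{9}{118576} \approx 7.5901 \cdot 10^{-5}$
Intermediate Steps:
$K{\left(F \right)} = - \frac{19}{3}$ ($K{\left(F \right)} = - \frac{7}{3} - 4 = - \frac{19}{3}$)
$w = 14448$ ($w = \left(-86\right) \left(-168\right) = 14448$)
$d{\left(B \right)} = \left(1 + B\right) \left(245 + B\right)$ ($d{\left(B \right)} = \left(B + 1\right) \left(B + 245\right) = \left(1 + B\right) \left(245 + B\right)$)
$\frac{1}{d{\left(K{\left(4 \right)} \right)} + w} = \frac{1}{\left(245 + \left(- \frac{19}{3}\right)^{2} + 246 \left(- \frac{19}{3}\right)\right) + 14448} = \frac{1}{\left(245 + \frac{361}{9} - 1558\right) + 14448} = \frac{1}{- \frac{11456}{9} + 14448} = \frac{1}{\frac{118576}{9}} = \frac{9}{118576}$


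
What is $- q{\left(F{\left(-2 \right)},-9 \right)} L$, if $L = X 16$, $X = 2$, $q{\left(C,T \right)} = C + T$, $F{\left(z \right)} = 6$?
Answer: $96$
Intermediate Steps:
$L = 32$ ($L = 2 \cdot 16 = 32$)
$- q{\left(F{\left(-2 \right)},-9 \right)} L = - (6 - 9) 32 = \left(-1\right) \left(-3\right) 32 = 3 \cdot 32 = 96$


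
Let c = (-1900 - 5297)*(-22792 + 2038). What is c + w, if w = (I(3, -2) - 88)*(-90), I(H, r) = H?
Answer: 149374188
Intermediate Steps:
c = 149366538 (c = -7197*(-20754) = 149366538)
w = 7650 (w = (3 - 88)*(-90) = -85*(-90) = 7650)
c + w = 149366538 + 7650 = 149374188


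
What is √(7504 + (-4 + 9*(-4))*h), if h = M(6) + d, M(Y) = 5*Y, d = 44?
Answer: 8*√71 ≈ 67.409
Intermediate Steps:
h = 74 (h = 5*6 + 44 = 30 + 44 = 74)
√(7504 + (-4 + 9*(-4))*h) = √(7504 + (-4 + 9*(-4))*74) = √(7504 + (-4 - 36)*74) = √(7504 - 40*74) = √(7504 - 2960) = √4544 = 8*√71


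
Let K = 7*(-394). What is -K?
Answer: 2758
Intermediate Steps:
K = -2758
-K = -1*(-2758) = 2758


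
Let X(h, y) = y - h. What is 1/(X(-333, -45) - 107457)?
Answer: -1/107169 ≈ -9.3311e-6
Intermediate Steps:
1/(X(-333, -45) - 107457) = 1/((-45 - 1*(-333)) - 107457) = 1/((-45 + 333) - 107457) = 1/(288 - 107457) = 1/(-107169) = -1/107169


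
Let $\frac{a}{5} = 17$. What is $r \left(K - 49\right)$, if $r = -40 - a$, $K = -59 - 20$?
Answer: $16000$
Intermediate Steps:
$K = -79$
$a = 85$ ($a = 5 \cdot 17 = 85$)
$r = -125$ ($r = -40 - 85 = -125$)
$r \left(K - 49\right) = - 125 \left(-79 - 49\right) = \left(-125\right) \left(-128\right) = 16000$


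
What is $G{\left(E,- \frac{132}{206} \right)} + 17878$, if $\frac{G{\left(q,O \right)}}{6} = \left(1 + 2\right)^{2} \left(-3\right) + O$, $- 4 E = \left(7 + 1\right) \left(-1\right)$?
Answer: $\frac{1824352}{103} \approx 17712.0$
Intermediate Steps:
$E = 2$ ($E = - \frac{\left(7 + 1\right) \left(-1\right)}{4} = - \frac{8 \left(-1\right)}{4} = \left(- \frac{1}{4}\right) \left(-8\right) = 2$)
$G{\left(q,O \right)} = -162 + 6 O$ ($G{\left(q,O \right)} = 6 \left(\left(1 + 2\right)^{2} \left(-3\right) + O\right) = 6 \left(3^{2} \left(-3\right) + O\right) = 6 \left(9 \left(-3\right) + O\right) = 6 \left(-27 + O\right) = -162 + 6 O$)
$G{\left(E,- \frac{132}{206} \right)} + 17878 = \left(-162 + 6 \left(- \frac{132}{206}\right)\right) + 17878 = \left(-162 + 6 \left(\left(-132\right) \frac{1}{206}\right)\right) + 17878 = \left(-162 + 6 \left(- \frac{66}{103}\right)\right) + 17878 = \left(-162 - \frac{396}{103}\right) + 17878 = - \frac{17082}{103} + 17878 = \frac{1824352}{103}$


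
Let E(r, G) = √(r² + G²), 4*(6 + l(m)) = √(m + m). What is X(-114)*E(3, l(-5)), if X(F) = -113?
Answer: -113*√(710 - 48*I*√10)/4 ≈ -756.99 + 80.013*I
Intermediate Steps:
l(m) = -6 + √2*√m/4 (l(m) = -6 + √(m + m)/4 = -6 + √(2*m)/4 = -6 + (√2*√m)/4 = -6 + √2*√m/4)
E(r, G) = √(G² + r²)
X(-114)*E(3, l(-5)) = -113*√((-6 + √2*√(-5)/4)² + 3²) = -113*√((-6 + √2*(I*√5)/4)² + 9) = -113*√((-6 + I*√10/4)² + 9) = -113*√(9 + (-6 + I*√10/4)²)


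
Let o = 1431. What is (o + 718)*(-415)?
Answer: -891835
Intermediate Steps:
(o + 718)*(-415) = (1431 + 718)*(-415) = 2149*(-415) = -891835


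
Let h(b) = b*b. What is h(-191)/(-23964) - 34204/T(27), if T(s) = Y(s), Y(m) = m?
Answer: -273549881/215676 ≈ -1268.3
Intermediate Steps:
h(b) = b²
T(s) = s
h(-191)/(-23964) - 34204/T(27) = (-191)²/(-23964) - 34204/27 = 36481*(-1/23964) - 34204*1/27 = -36481/23964 - 34204/27 = -273549881/215676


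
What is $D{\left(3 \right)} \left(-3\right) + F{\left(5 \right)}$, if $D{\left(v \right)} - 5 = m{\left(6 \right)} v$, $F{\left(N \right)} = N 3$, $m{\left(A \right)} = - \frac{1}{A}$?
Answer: $\frac{3}{2} \approx 1.5$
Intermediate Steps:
$F{\left(N \right)} = 3 N$
$D{\left(v \right)} = 5 - \frac{v}{6}$ ($D{\left(v \right)} = 5 + - \frac{1}{6} v = 5 + \left(-1\right) \frac{1}{6} v = 5 - \frac{v}{6}$)
$D{\left(3 \right)} \left(-3\right) + F{\left(5 \right)} = \left(5 - \frac{1}{2}\right) \left(-3\right) + 3 \cdot 5 = \left(5 - \frac{1}{2}\right) \left(-3\right) + 15 = \frac{9}{2} \left(-3\right) + 15 = - \frac{27}{2} + 15 = \frac{3}{2}$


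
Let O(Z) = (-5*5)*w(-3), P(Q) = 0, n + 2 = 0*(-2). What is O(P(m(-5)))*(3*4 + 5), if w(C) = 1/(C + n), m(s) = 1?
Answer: 85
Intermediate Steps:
n = -2 (n = -2 + 0*(-2) = -2 + 0 = -2)
w(C) = 1/(-2 + C) (w(C) = 1/(C - 2) = 1/(-2 + C))
O(Z) = 5 (O(Z) = (-5*5)/(-2 - 3) = -25/(-5) = -25*(-⅕) = 5)
O(P(m(-5)))*(3*4 + 5) = 5*(3*4 + 5) = 5*(12 + 5) = 5*17 = 85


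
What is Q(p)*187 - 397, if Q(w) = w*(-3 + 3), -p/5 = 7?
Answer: -397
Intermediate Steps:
p = -35 (p = -5*7 = -35)
Q(w) = 0 (Q(w) = w*0 = 0)
Q(p)*187 - 397 = 0*187 - 397 = 0 - 397 = -397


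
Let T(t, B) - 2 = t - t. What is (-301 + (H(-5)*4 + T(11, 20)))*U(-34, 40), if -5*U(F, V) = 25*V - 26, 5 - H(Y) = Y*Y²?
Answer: -215254/5 ≈ -43051.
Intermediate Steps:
H(Y) = 5 - Y³ (H(Y) = 5 - Y*Y² = 5 - Y³)
T(t, B) = 2 (T(t, B) = 2 + (t - t) = 2 + 0 = 2)
U(F, V) = 26/5 - 5*V (U(F, V) = -(25*V - 26)/5 = -(-26 + 25*V)/5 = 26/5 - 5*V)
(-301 + (H(-5)*4 + T(11, 20)))*U(-34, 40) = (-301 + ((5 - 1*(-5)³)*4 + 2))*(26/5 - 5*40) = (-301 + ((5 - 1*(-125))*4 + 2))*(26/5 - 200) = (-301 + ((5 + 125)*4 + 2))*(-974/5) = (-301 + (130*4 + 2))*(-974/5) = (-301 + (520 + 2))*(-974/5) = (-301 + 522)*(-974/5) = 221*(-974/5) = -215254/5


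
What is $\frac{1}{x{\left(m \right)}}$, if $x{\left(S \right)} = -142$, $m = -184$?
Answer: $- \frac{1}{142} \approx -0.0070423$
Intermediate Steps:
$\frac{1}{x{\left(m \right)}} = \frac{1}{-142} = - \frac{1}{142}$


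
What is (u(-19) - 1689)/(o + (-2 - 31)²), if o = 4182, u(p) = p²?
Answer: -1328/5271 ≈ -0.25194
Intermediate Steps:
(u(-19) - 1689)/(o + (-2 - 31)²) = ((-19)² - 1689)/(4182 + (-2 - 31)²) = (361 - 1689)/(4182 + (-33)²) = -1328/(4182 + 1089) = -1328/5271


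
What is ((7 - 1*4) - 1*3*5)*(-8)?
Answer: 96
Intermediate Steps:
((7 - 1*4) - 1*3*5)*(-8) = ((7 - 4) - 3*5)*(-8) = (3 - 15)*(-8) = -12*(-8) = 96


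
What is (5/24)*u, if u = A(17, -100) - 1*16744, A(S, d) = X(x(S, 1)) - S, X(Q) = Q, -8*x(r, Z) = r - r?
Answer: -27935/8 ≈ -3491.9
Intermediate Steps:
x(r, Z) = 0 (x(r, Z) = -(r - r)/8 = -1/8*0 = 0)
A(S, d) = -S (A(S, d) = 0 - S = -S)
u = -16761 (u = -1*17 - 1*16744 = -17 - 16744 = -16761)
(5/24)*u = (5/24)*(-16761) = -27935/8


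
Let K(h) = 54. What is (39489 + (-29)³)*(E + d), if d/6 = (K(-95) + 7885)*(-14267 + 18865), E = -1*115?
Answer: 3307217356700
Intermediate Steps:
E = -115
d = 219021132 (d = 6*((54 + 7885)*(-14267 + 18865)) = 6*(7939*4598) = 6*36503522 = 219021132)
(39489 + (-29)³)*(E + d) = (39489 + (-29)³)*(-115 + 219021132) = (39489 - 24389)*219021017 = 15100*219021017 = 3307217356700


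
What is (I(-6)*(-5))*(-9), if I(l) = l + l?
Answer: -540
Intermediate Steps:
I(l) = 2*l
(I(-6)*(-5))*(-9) = ((2*(-6))*(-5))*(-9) = -12*(-5)*(-9) = 60*(-9) = -540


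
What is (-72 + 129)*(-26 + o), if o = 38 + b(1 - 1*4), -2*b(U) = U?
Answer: 1539/2 ≈ 769.50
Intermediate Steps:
b(U) = -U/2
o = 79/2 (o = 38 - (1 - 1*4)/2 = 38 - (1 - 4)/2 = 38 - 1/2*(-3) = 38 + 3/2 = 79/2 ≈ 39.500)
(-72 + 129)*(-26 + o) = (-72 + 129)*(-26 + 79/2) = 57*(27/2) = 1539/2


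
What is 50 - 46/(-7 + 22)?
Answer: 704/15 ≈ 46.933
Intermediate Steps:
50 - 46/(-7 + 22) = 50 - 46/15 = 704/15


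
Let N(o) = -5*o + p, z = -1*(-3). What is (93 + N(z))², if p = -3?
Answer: 5625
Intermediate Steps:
z = 3
N(o) = -3 - 5*o (N(o) = -5*o - 3 = -3 - 5*o)
(93 + N(z))² = (93 + (-3 - 5*3))² = (93 + (-3 - 15))² = (93 - 18)² = 75² = 5625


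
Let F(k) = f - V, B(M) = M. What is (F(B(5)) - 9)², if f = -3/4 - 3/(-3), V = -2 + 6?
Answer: 2601/16 ≈ 162.56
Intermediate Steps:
V = 4
f = ¼ (f = -3*¼ - 3*(-⅓) = -¾ + 1 = ¼ ≈ 0.25000)
F(k) = -15/4 (F(k) = ¼ - 1*4 = ¼ - 4 = -15/4)
(F(B(5)) - 9)² = (-15/4 - 9)² = (-51/4)² = 2601/16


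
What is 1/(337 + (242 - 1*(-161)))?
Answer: 1/740 ≈ 0.0013514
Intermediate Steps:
1/(337 + (242 - 1*(-161))) = 1/(337 + (242 + 161)) = 1/(337 + 403) = 1/740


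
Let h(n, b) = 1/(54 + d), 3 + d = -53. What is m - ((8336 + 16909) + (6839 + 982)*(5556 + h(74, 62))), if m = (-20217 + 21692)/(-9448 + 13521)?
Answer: -354145803383/8146 ≈ -4.3475e+7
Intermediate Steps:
d = -56 (d = -3 - 53 = -56)
h(n, b) = -1/2 (h(n, b) = 1/(54 - 56) = 1/(-2) = -1/2)
m = 1475/4073 ≈ 0.36214
m - ((8336 + 16909) + (6839 + 982)*(5556 + h(74, 62))) = 1475/4073 - ((8336 + 16909) + (6839 + 982)*(5556 - 1/2)) = 1475/4073 - (25245 + 7821*(11111/2)) = 1475/4073 - (25245 + 86899131/2) = 1475/4073 - 1*86949621/2 = 1475/4073 - 86949621/2 = -354145803383/8146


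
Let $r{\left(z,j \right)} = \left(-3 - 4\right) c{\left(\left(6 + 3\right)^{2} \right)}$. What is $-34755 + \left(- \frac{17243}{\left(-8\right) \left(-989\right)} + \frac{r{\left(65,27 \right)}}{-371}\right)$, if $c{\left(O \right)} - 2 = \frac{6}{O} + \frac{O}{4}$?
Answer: $- \frac{9151593445}{263304} \approx -34757.0$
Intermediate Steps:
$c{\left(O \right)} = 2 + \frac{6}{O} + \frac{O}{4}$ ($c{\left(O \right)} = 2 + \left(\frac{6}{O} + \frac{O}{4}\right) = 2 + \frac{6}{O} + \frac{O}{4}$)
$r{\left(z,j \right)} = - \frac{16877}{108}$ ($r{\left(z,j \right)} = \left(-3 - 4\right) \left(2 + \frac{6}{\left(6 + 3\right)^{2}} + \frac{\left(6 + 3\right)^{2}}{4}\right) = - 7 \left(2 + \frac{6}{9^{2}} + \frac{9^{2}}{4}\right) = - 7 \left(2 + \frac{6}{81} + \frac{1}{4} \cdot 81\right) = - 7 \left(2 + 6 \cdot \frac{1}{81} + \frac{81}{4}\right) = - 7 \left(2 + \frac{2}{27} + \frac{81}{4}\right) = \left(-7\right) \frac{2411}{108} = - \frac{16877}{108}$)
$-34755 + \left(- \frac{17243}{\left(-8\right) \left(-989\right)} + \frac{r{\left(65,27 \right)}}{-371}\right) = -34755 - \left(- \frac{2411}{5724} + \frac{401}{184}\right) = -34755 - \left(- \frac{2411}{5724} + \frac{17243}{7912}\right) = -34755 + \left(\left(-17243\right) \frac{1}{7912} + \frac{2411}{5724}\right) = -34755 + \left(- \frac{401}{184} + \frac{2411}{5724}\right) = -34755 - \frac{462925}{263304} = - \frac{9151593445}{263304}$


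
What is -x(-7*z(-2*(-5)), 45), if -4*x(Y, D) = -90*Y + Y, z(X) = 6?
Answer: 1869/2 ≈ 934.50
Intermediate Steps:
x(Y, D) = 89*Y/4 (x(Y, D) = -(-90*Y + Y)/4 = -(-89)*Y/4 = 89*Y/4)
-x(-7*z(-2*(-5)), 45) = -89*(-7*6)/4 = -89*(-42)/4 = -1*(-1869/2) = 1869/2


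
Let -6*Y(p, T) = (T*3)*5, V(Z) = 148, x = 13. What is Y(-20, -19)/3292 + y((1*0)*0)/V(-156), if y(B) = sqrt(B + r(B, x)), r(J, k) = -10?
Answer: 95/6584 + I*sqrt(10)/148 ≈ 0.014429 + 0.021367*I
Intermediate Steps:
Y(p, T) = -5*T/2 (Y(p, T) = -T*3*5/6 = -3*T*5/6 = -5*T/2)
y(B) = sqrt(-10 + B) (y(B) = sqrt(B - 10) = sqrt(-10 + B))
Y(-20, -19)/3292 + y((1*0)*0)/V(-156) = -5/2*(-19)/3292 + sqrt(-10 + (1*0)*0)/148 = (95/2)*(1/3292) + sqrt(-10 + 0*0)*(1/148) = 95/6584 + sqrt(-10 + 0)*(1/148) = 95/6584 + sqrt(-10)*(1/148) = 95/6584 + (I*sqrt(10))*(1/148) = 95/6584 + I*sqrt(10)/148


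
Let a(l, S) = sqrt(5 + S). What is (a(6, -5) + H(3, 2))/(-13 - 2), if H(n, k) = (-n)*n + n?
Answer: 2/5 ≈ 0.40000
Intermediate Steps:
H(n, k) = n - n**2 (H(n, k) = -n**2 + n = n - n**2)
(a(6, -5) + H(3, 2))/(-13 - 2) = (sqrt(5 - 5) + 3*(1 - 1*3))/(-13 - 2) = (sqrt(0) + 3*(1 - 3))/(-15) = -(0 + 3*(-2))/15 = -(0 - 6)/15 = -1/15*(-6) = 2/5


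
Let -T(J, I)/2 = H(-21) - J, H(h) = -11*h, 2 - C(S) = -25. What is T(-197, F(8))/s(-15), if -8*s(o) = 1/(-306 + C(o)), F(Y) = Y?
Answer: -1910592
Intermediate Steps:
C(S) = 27 (C(S) = 2 - 1*(-25) = 2 + 25 = 27)
s(o) = 1/2232 (s(o) = -1/(8*(-306 + 27)) = -⅛/(-279) = -⅛*(-1/279) = 1/2232)
T(J, I) = -462 + 2*J (T(J, I) = -2*(-11*(-21) - J) = -2*(231 - J) = -462 + 2*J)
T(-197, F(8))/s(-15) = (-462 + 2*(-197))/(1/2232) = (-462 - 394)*2232 = -856*2232 = -1910592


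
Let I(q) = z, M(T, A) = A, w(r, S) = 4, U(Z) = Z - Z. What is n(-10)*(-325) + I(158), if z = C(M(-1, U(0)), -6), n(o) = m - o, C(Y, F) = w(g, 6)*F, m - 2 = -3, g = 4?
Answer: -2949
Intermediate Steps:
U(Z) = 0
m = -1 (m = 2 - 3 = -1)
C(Y, F) = 4*F
n(o) = -1 - o
z = -24 (z = 4*(-6) = -24)
I(q) = -24
n(-10)*(-325) + I(158) = (-1 - 1*(-10))*(-325) - 24 = (-1 + 10)*(-325) - 24 = 9*(-325) - 24 = -2925 - 24 = -2949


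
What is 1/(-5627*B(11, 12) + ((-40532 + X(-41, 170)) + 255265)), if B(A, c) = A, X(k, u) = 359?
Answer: 1/153195 ≈ 6.5276e-6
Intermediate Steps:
1/(-5627*B(11, 12) + ((-40532 + X(-41, 170)) + 255265)) = 1/(-5627*11 + ((-40532 + 359) + 255265)) = 1/(-61897 + (-40173 + 255265)) = 1/(-61897 + 215092) = 1/153195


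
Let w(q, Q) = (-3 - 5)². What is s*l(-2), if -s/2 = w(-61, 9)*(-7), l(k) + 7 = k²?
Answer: -2688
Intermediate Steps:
w(q, Q) = 64 (w(q, Q) = (-8)² = 64)
l(k) = -7 + k²
s = 896 (s = -128*(-7) = -2*(-448) = 896)
s*l(-2) = 896*(-7 + (-2)²) = 896*(-7 + 4) = 896*(-3) = -2688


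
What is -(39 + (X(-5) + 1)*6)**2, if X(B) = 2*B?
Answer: -225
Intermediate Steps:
-(39 + (X(-5) + 1)*6)**2 = -(39 + (2*(-5) + 1)*6)**2 = -(39 + (-10 + 1)*6)**2 = -(39 - 9*6)**2 = -(39 - 54)**2 = -1*(-15)**2 = -1*225 = -225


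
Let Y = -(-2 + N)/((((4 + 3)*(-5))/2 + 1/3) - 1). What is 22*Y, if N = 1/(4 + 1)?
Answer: -1188/545 ≈ -2.1798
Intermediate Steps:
N = ⅕ (N = 1/5 = ⅕ ≈ 0.20000)
Y = -54/545 (Y = -(-2 + ⅕)/((((4 + 3)*(-5))/2 + 1/3) - 1) = -(-9)/(5*(((7*(-5))*(½) + 1*(⅓)) - 1)) = -(-9)/(5*((-35*½ + ⅓) - 1)) = -(-9)/(5*((-35/2 + ⅓) - 1)) = -(-9)/(5*(-103/6 - 1)) = -(-9)/(5*(-109/6)) = -(-9)*(-6)/(5*109) = -1*54/545 = -54/545 ≈ -0.099083)
22*Y = 22*(-54/545) = -1188/545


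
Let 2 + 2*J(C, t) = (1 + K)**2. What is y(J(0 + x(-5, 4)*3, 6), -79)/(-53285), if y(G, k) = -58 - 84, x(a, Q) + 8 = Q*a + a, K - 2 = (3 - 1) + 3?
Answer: 142/53285 ≈ 0.0026649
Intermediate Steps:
K = 7 (K = 2 + ((3 - 1) + 3) = 2 + (2 + 3) = 2 + 5 = 7)
x(a, Q) = -8 + a + Q*a (x(a, Q) = -8 + (Q*a + a) = -8 + (a + Q*a) = -8 + a + Q*a)
J(C, t) = 31 (J(C, t) = -1 + (1 + 7)**2/2 = -1 + (1/2)*8**2 = -1 + (1/2)*64 = -1 + 32 = 31)
y(G, k) = -142
y(J(0 + x(-5, 4)*3, 6), -79)/(-53285) = -142/(-53285) = -142*(-1/53285) = 142/53285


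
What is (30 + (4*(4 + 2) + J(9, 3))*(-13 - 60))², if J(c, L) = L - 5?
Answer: 2483776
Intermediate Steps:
J(c, L) = -5 + L
(30 + (4*(4 + 2) + J(9, 3))*(-13 - 60))² = (30 + (4*(4 + 2) + (-5 + 3))*(-13 - 60))² = (30 + (4*6 - 2)*(-73))² = (30 + (24 - 2)*(-73))² = (30 + 22*(-73))² = (30 - 1606)² = (-1576)² = 2483776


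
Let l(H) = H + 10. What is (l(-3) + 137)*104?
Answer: 14976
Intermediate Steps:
l(H) = 10 + H
(l(-3) + 137)*104 = ((10 - 3) + 137)*104 = (7 + 137)*104 = 144*104 = 14976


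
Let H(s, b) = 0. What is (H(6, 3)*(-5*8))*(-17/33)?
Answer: 0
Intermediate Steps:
(H(6, 3)*(-5*8))*(-17/33) = (0*(-5*8))*(-17/33) = (0*(-40))*(-17*1/33) = 0*(-17/33) = 0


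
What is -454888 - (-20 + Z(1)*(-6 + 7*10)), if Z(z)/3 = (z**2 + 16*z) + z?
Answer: -458324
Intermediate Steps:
Z(z) = 3*z**2 + 51*z (Z(z) = 3*((z**2 + 16*z) + z) = 3*(z**2 + 17*z) = 3*z**2 + 51*z)
-454888 - (-20 + Z(1)*(-6 + 7*10)) = -454888 - (-20 + (3*1*(17 + 1))*(-6 + 7*10)) = -454888 - (-20 + (3*1*18)*(-6 + 70)) = -454888 - (-20 + 54*64) = -454888 - (-20 + 3456) = -454888 - 1*3436 = -454888 - 3436 = -458324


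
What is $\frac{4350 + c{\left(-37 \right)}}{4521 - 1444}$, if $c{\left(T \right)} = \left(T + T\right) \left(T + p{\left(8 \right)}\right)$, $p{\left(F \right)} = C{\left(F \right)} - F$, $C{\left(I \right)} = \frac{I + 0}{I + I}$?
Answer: $\frac{7643}{3077} \approx 2.4839$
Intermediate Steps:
$C{\left(I \right)} = \frac{1}{2}$ ($C{\left(I \right)} = \frac{I}{2 I} = I \frac{1}{2 I} = \frac{1}{2}$)
$p{\left(F \right)} = \frac{1}{2} - F$
$c{\left(T \right)} = 2 T \left(- \frac{15}{2} + T\right)$ ($c{\left(T \right)} = \left(T + T\right) \left(T + \left(\frac{1}{2} - 8\right)\right) = 2 T \left(T + \left(\frac{1}{2} - 8\right)\right) = 2 T \left(T - \frac{15}{2}\right) = 2 T \left(- \frac{15}{2} + T\right)$)
$\frac{4350 + c{\left(-37 \right)}}{4521 - 1444} = \frac{4350 - 37 \left(-15 + 2 \left(-37\right)\right)}{4521 - 1444} = \frac{4350 - 37 \left(-15 - 74\right)}{4521 + \left(-1628 + 184\right)} = \frac{4350 - -3293}{4521 - 1444} = \frac{4350 + 3293}{3077} = 7643 \cdot \frac{1}{3077} = \frac{7643}{3077}$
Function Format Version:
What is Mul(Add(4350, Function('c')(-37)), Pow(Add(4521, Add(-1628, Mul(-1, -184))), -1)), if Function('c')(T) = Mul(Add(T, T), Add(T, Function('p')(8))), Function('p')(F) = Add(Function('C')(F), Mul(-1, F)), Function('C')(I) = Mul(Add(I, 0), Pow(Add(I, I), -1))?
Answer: Rational(7643, 3077) ≈ 2.4839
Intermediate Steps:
Function('C')(I) = Rational(1, 2) (Function('C')(I) = Mul(I, Pow(Mul(2, I), -1)) = Mul(I, Mul(Rational(1, 2), Pow(I, -1))) = Rational(1, 2))
Function('p')(F) = Add(Rational(1, 2), Mul(-1, F))
Function('c')(T) = Mul(2, T, Add(Rational(-15, 2), T)) (Function('c')(T) = Mul(Add(T, T), Add(T, Add(Rational(1, 2), Mul(-1, 8)))) = Mul(Mul(2, T), Add(T, Add(Rational(1, 2), -8))) = Mul(Mul(2, T), Add(T, Rational(-15, 2))) = Mul(Mul(2, T), Add(Rational(-15, 2), T)) = Mul(2, T, Add(Rational(-15, 2), T)))
Mul(Add(4350, Function('c')(-37)), Pow(Add(4521, Add(-1628, Mul(-1, -184))), -1)) = Mul(Add(4350, Mul(-37, Add(-15, Mul(2, -37)))), Pow(Add(4521, Add(-1628, Mul(-1, -184))), -1)) = Mul(Add(4350, Mul(-37, Add(-15, -74))), Pow(Add(4521, Add(-1628, 184)), -1)) = Mul(Add(4350, Mul(-37, -89)), Pow(Add(4521, -1444), -1)) = Mul(Add(4350, 3293), Pow(3077, -1)) = Mul(7643, Rational(1, 3077)) = Rational(7643, 3077)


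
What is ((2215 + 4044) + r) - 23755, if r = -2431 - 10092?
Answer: -30019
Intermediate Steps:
r = -12523
((2215 + 4044) + r) - 23755 = ((2215 + 4044) - 12523) - 23755 = (6259 - 12523) - 23755 = -6264 - 23755 = -30019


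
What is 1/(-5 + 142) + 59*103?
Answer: 832550/137 ≈ 6077.0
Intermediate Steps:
1/(-5 + 142) + 59*103 = 1/137 + 6077 = 832550/137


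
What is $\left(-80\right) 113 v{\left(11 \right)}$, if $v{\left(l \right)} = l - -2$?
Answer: $-117520$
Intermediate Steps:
$v{\left(l \right)} = 2 + l$ ($v{\left(l \right)} = l + 2 = 2 + l$)
$\left(-80\right) 113 v{\left(11 \right)} = \left(-80\right) 113 \left(2 + 11\right) = \left(-9040\right) 13 = -117520$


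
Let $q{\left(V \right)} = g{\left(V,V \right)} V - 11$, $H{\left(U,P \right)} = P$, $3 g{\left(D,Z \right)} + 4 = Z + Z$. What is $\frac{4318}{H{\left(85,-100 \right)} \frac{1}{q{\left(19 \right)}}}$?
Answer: $- \frac{1323467}{150} \approx -8823.1$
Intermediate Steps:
$g{\left(D,Z \right)} = - \frac{4}{3} + \frac{2 Z}{3}$ ($g{\left(D,Z \right)} = - \frac{4}{3} + \frac{Z + Z}{3} = - \frac{4}{3} + \frac{2 Z}{3}$)
$q{\left(V \right)} = -11 + V \left(- \frac{4}{3} + \frac{2 V}{3}\right)$ ($q{\left(V \right)} = \left(- \frac{4}{3} + \frac{2 V}{3}\right) V - 11 = V \left(- \frac{4}{3} + \frac{2 V}{3}\right) - 11 = -11 + V \left(- \frac{4}{3} + \frac{2 V}{3}\right)$)
$\frac{4318}{H{\left(85,-100 \right)} \frac{1}{q{\left(19 \right)}}} = \frac{4318}{\left(-100\right) \frac{1}{-11 + \frac{2}{3} \cdot 19 \left(-2 + 19\right)}} = \frac{4318}{\left(-100\right) \frac{1}{-11 + \frac{2}{3} \cdot 19 \cdot 17}} = \frac{4318}{\left(-100\right) \frac{1}{-11 + \frac{646}{3}}} = \frac{4318}{\left(-100\right) \frac{1}{\frac{613}{3}}} = \frac{4318}{\left(-100\right) \frac{3}{613}} = \frac{4318}{- \frac{300}{613}} = 4318 \left(- \frac{613}{300}\right) = - \frac{1323467}{150}$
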